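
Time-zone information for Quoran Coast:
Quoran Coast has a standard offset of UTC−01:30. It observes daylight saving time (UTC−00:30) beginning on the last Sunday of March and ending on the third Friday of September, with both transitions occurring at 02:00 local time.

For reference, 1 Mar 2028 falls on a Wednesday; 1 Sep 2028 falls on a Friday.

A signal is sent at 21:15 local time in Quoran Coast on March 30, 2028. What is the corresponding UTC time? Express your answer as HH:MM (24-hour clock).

21:45

1 March 2028 is a Wednesday, so Sundays fall on 5, 12, 19, 26; the last is March 26.
1 September 2028 is a Friday, so the first Friday is September 1 and the third is September 15.
Daylight saving runs 26 March – 15 September; March 30, 2028 is inside that window, so Quoran Coast is at UTC−00:30.
21:15 local + 0h30m = 21:45 UTC.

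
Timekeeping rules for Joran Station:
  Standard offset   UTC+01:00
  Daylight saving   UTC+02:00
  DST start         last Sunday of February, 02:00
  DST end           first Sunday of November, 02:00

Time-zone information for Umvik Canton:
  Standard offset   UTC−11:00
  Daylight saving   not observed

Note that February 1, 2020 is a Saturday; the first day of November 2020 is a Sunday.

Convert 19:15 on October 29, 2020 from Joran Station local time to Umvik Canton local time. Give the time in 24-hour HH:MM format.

1 February 2020 is a Saturday, so Sundays fall on 2, 9, 16, 23; the last is February 23.
1 November 2020 is a Sunday, so the first Sunday is November 1.
October 29, 2020 falls between 23 February and 1 November, so daylight saving is in effect and Joran Station is at UTC+02:00.
19:15 Joran Station − 2h = 17:15 UTC.
Umvik Canton has no daylight saving, so its offset is UTC−11:00 year-round.
17:15 UTC − 11h = 06:15 Umvik Canton.

06:15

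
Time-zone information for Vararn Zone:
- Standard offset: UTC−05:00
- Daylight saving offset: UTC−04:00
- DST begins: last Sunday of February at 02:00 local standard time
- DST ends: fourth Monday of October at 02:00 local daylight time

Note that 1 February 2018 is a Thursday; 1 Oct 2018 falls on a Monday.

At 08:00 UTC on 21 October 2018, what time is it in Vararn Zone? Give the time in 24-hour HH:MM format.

04:00

1 February 2018 is a Thursday, so Sundays fall on 4, 11, 18, 25; the last is February 25.
1 October 2018 is a Monday, so the first Monday is October 1 and the fourth is October 22.
At the standard offset (UTC−05:00), 08:00 UTC − 5h = 03:00 Vararn Zone standard time.
The standard-time date in Vararn Zone, 21 October 2018, lies within the daylight-saving period (25 February – 22 October), so Vararn Zone is on daylight time, UTC−04:00.
08:00 UTC − 4h = 04:00 local.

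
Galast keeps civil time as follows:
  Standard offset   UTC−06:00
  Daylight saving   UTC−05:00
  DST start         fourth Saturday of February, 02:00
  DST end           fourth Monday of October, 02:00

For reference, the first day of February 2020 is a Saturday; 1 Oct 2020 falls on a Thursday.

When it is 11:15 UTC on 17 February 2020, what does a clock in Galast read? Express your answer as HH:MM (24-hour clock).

05:15

1 February 2020 is a Saturday, so the first Saturday is February 1 and the fourth is February 22.
1 October 2020 is a Thursday, so the first Monday is October 5 and the fourth is October 26.
At the standard offset (UTC−06:00), 11:15 UTC − 6h = 05:15 Galast standard time.
The standard-time date in Galast, 17 February 2020, does not fall between 22 February and 26 October, so daylight saving is not in effect and Galast is at UTC−06:00.
11:15 UTC − 6h = 05:15 local.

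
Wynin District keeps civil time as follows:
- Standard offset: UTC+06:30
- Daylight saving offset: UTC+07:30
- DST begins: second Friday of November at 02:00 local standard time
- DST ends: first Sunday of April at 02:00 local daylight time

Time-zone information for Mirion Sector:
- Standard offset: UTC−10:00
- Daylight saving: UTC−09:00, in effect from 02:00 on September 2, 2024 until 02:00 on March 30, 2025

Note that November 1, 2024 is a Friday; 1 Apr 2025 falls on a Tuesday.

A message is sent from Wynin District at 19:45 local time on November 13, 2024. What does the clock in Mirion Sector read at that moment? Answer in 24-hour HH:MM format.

1 November 2024 is a Friday, so the first Friday is November 1 and the second is November 8.
1 April 2025 is a Tuesday, so the first Sunday is April 6.
November 13, 2024 falls between 8 November 2024 and 6 April 2025, so daylight saving is in effect and Wynin District is at UTC+07:30.
19:45 Wynin District − 7h30m = 12:15 UTC.
At the standard offset (UTC−10:00), 12:15 UTC − 10h = 02:15 Mirion Sector standard time.
The standard-time date in Mirion Sector, November 13, 2024, falls between 2 September 2024 and 30 March 2025, so daylight saving is in effect and Mirion Sector is at UTC−09:00.
12:15 UTC − 9h = 03:15 Mirion Sector.

03:15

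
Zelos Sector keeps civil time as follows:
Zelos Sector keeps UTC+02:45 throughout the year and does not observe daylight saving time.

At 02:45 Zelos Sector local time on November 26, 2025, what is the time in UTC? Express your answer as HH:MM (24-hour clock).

Zelos Sector has no daylight saving, so its offset is UTC+02:45 year-round.
02:45 local − 2h45m = 00:00 UTC.

00:00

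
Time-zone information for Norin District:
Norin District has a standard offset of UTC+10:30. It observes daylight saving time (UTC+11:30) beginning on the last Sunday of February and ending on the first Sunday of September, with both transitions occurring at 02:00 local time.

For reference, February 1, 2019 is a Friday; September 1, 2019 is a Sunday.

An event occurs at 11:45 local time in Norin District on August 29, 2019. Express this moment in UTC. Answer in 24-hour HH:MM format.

1 February 2019 is a Friday, so Sundays fall on 3, 10, 17, 24; the last is February 24.
1 September 2019 is a Sunday, so the first Sunday is September 1.
Daylight saving runs 24 February – 1 September; August 29, 2019 is inside that window, so Norin District is at UTC+11:30.
11:45 local − 11h30m = 00:15 UTC.

00:15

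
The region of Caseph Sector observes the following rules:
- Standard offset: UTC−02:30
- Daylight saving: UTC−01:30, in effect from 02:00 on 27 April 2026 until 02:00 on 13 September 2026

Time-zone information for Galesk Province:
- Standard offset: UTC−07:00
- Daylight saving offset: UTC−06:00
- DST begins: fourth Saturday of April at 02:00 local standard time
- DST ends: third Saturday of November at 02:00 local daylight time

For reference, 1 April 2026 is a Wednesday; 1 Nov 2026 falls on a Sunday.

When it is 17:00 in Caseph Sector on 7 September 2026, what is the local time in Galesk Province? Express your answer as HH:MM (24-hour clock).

Daylight saving runs 27 April – 13 September; 7 September 2026 is inside that window, so Caseph Sector is at UTC−01:30.
17:00 Caseph Sector + 1h30m = 18:30 UTC.
1 April 2026 is a Wednesday, so the first Saturday is April 4 and the fourth is April 25.
1 November 2026 is a Sunday, so the first Saturday is November 7 and the third is November 21.
At the standard offset (UTC−07:00), 18:30 UTC − 7h = 11:30 Galesk Province standard time.
The standard-time date in Galesk Province, 7 September 2026, falls between 25 April and 21 November, so daylight saving is in effect and Galesk Province is at UTC−06:00.
18:30 UTC − 6h = 12:30 Galesk Province.

12:30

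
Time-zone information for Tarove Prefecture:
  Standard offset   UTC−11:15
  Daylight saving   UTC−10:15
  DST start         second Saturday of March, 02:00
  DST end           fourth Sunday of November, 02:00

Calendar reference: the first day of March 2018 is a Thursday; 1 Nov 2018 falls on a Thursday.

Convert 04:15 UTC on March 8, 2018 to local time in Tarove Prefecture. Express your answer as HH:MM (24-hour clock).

1 March 2018 is a Thursday, so the first Saturday is March 3 and the second is March 10.
1 November 2018 is a Thursday, so the first Sunday is November 4 and the fourth is November 25.
At the standard offset (UTC−11:15), 04:15 UTC − 11h15m = 17:00 Tarove Prefecture standard time (rolling into the previous day, 7 March 2018).
The standard-time date in Tarove Prefecture, March 7, 2018, is outside the daylight-saving period (10 March – 25 November), so Tarove Prefecture is on standard time, UTC−11:15.
04:15 UTC − 11h15m = 17:00 local (rolling into the previous day, 7 March 2018).

17:00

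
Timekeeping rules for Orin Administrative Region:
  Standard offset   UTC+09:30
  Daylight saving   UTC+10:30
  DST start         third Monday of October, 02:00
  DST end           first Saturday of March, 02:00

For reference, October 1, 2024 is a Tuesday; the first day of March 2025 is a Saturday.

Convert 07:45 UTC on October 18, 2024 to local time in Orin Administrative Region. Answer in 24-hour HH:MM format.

1 October 2024 is a Tuesday, so the first Monday is October 7 and the third is October 21.
1 March 2025 is a Saturday, so the first Saturday is March 1.
At the standard offset (UTC+09:30), 07:45 UTC + 9h30m = 17:15 Orin Administrative Region standard time.
The standard-time date in Orin Administrative Region, October 18, 2024, is outside the daylight-saving period (21 October 2024 – 1 March 2025), so Orin Administrative Region is on standard time, UTC+09:30.
07:45 UTC + 9h30m = 17:15 local.

17:15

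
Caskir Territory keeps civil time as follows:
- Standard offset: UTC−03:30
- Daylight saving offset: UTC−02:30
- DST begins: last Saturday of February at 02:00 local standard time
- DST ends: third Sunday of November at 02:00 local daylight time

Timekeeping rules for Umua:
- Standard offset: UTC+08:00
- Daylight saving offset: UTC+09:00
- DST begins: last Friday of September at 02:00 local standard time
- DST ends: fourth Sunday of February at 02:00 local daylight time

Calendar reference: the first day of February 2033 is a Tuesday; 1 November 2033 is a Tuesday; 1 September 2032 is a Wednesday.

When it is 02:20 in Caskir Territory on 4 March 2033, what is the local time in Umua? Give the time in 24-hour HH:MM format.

12:50

1 February 2033 is a Tuesday, so Saturdays fall on 5, 12, 19, 26; the last is February 26.
1 November 2033 is a Tuesday, so the first Sunday is November 6 and the third is November 20.
Daylight saving runs 26 February – 20 November; 4 March 2033 is inside that window, so Caskir Territory is at UTC−02:30.
02:20 Caskir Territory + 2h30m = 04:50 UTC.
1 September 2032 is a Wednesday, so Fridays fall on 3, 10, 17, 24; the last is September 24.
1 February 2033 is a Tuesday, so the first Sunday is February 6 and the fourth is February 27.
At the standard offset (UTC+08:00), 04:50 UTC + 8h = 12:50 Umua standard time.
The standard-time date in Umua, 4 March 2033, is outside the daylight-saving period (24 September 2032 – 27 February 2033), so Umua is on standard time, UTC+08:00.
04:50 UTC + 8h = 12:50 Umua.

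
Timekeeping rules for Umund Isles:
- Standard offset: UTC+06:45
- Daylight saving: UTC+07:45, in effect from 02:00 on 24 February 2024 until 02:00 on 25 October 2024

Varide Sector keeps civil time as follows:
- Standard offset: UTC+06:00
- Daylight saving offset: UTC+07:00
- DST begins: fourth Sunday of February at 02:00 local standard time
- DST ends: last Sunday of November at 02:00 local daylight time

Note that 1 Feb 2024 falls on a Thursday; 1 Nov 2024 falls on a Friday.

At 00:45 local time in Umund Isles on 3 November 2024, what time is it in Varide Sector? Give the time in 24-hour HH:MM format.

01:00

3 November 2024 does not fall between 24 February and 25 October, so daylight saving is not in effect and Umund Isles is at UTC+06:45.
00:45 Umund Isles − 6h45m = 18:00 UTC (rolling into the previous day, 2 November 2024).
1 February 2024 is a Thursday, so the first Sunday is February 4 and the fourth is February 25.
1 November 2024 is a Friday, so Sundays fall on 3, 10, 17, 24; the last is November 24.
At the standard offset (UTC+06:00), 18:00 UTC + 6h = 00:00 Varide Sector standard time (rolling into the next day, 3 November 2024).
Daylight saving runs 25 February – 24 November; the standard-time date in Varide Sector, 3 November 2024, is inside that window, so Varide Sector is at UTC+07:00.
18:00 UTC + 7h = 01:00 Varide Sector (rolling into the next day, 3 November 2024).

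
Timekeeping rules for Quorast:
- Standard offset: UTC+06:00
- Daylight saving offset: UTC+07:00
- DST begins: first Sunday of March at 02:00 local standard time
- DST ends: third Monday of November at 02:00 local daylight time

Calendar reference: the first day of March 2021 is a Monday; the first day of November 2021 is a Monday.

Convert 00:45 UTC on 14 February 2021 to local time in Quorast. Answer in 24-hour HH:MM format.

06:45

1 March 2021 is a Monday, so the first Sunday is March 7.
1 November 2021 is a Monday, so the first Monday is November 1 and the third is November 15.
At the standard offset (UTC+06:00), 00:45 UTC + 6h = 06:45 Quorast standard time.
The standard-time date in Quorast, 14 February 2021, is outside the daylight-saving period (7 March – 15 November), so Quorast is on standard time, UTC+06:00.
00:45 UTC + 6h = 06:45 local.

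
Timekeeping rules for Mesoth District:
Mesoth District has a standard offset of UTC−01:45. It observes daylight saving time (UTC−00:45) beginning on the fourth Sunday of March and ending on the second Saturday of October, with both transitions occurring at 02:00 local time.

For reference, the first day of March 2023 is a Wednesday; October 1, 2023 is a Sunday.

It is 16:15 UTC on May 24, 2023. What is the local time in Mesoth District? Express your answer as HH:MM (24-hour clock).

1 March 2023 is a Wednesday, so the first Sunday is March 5 and the fourth is March 26.
1 October 2023 is a Sunday, so the first Saturday is October 7 and the second is October 14.
At the standard offset (UTC−01:45), 16:15 UTC − 1h45m = 14:30 Mesoth District standard time.
Daylight saving runs 26 March – 14 October; the standard-time date in Mesoth District, May 24, 2023, is inside that window, so Mesoth District is at UTC−00:45.
16:15 UTC − 0h45m = 15:30 local.

15:30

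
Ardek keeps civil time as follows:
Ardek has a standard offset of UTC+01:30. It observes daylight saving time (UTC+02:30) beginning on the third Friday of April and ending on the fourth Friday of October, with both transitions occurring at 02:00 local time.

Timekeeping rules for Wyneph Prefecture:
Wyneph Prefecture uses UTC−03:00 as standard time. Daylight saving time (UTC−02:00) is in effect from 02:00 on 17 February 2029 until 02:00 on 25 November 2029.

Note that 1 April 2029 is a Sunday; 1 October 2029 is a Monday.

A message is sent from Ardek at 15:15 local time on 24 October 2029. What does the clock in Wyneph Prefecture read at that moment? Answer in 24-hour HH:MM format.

10:45

1 April 2029 is a Sunday, so the first Friday is April 6 and the third is April 20.
1 October 2029 is a Monday, so the first Friday is October 5 and the fourth is October 26.
24 October 2029 lies within the daylight-saving period (20 April – 26 October), so Ardek is on daylight time, UTC+02:30.
15:15 Ardek − 2h30m = 12:45 UTC.
At the standard offset (UTC−03:00), 12:45 UTC − 3h = 09:45 Wyneph Prefecture standard time.
Daylight saving runs 17 February – 25 November; the standard-time date in Wyneph Prefecture, 24 October 2029, is inside that window, so Wyneph Prefecture is at UTC−02:00.
12:45 UTC − 2h = 10:45 Wyneph Prefecture.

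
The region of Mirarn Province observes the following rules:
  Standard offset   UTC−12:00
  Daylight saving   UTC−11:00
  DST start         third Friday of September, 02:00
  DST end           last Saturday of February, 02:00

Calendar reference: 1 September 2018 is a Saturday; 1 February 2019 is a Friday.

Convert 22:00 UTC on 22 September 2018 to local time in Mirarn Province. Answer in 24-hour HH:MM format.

1 September 2018 is a Saturday, so the first Friday is September 7 and the third is September 21.
1 February 2019 is a Friday, so Saturdays fall on 2, 9, 16, 23; the last is February 23.
At the standard offset (UTC−12:00), 22:00 UTC − 12h = 10:00 Mirarn Province standard time.
Daylight saving runs 21 September 2018 – 23 February 2019; the standard-time date in Mirarn Province, 22 September 2018, is inside that window, so Mirarn Province is at UTC−11:00.
22:00 UTC − 11h = 11:00 local.

11:00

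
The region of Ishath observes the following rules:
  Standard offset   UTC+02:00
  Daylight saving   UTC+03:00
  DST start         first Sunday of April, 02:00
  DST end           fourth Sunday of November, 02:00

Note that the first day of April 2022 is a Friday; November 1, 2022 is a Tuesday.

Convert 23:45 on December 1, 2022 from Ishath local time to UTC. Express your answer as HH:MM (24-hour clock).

21:45

1 April 2022 is a Friday, so the first Sunday is April 3.
1 November 2022 is a Tuesday, so the first Sunday is November 6 and the fourth is November 27.
December 1, 2022 does not fall between 3 April and 27 November, so daylight saving is not in effect and Ishath is at UTC+02:00.
23:45 local − 2h = 21:45 UTC.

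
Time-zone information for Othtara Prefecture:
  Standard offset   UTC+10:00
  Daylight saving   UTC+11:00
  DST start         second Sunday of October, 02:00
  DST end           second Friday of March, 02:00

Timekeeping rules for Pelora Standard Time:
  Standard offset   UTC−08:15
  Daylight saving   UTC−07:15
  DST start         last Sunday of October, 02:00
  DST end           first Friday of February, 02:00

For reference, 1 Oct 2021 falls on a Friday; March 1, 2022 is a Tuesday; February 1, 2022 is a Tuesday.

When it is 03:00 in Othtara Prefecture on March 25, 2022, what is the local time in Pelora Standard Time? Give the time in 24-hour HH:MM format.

08:45

1 October 2021 is a Friday, so the first Sunday is October 3 and the second is October 10.
1 March 2022 is a Tuesday, so the first Friday is March 4 and the second is March 11.
Daylight saving runs 10 October 2021 – 11 March 2022; March 25, 2022 is outside that window, so Othtara Prefecture is on standard time at UTC+10:00.
03:00 Othtara Prefecture − 10h = 17:00 UTC (rolling into the previous day, 24 March 2022).
1 October 2021 is a Friday, so Sundays fall on 3, 10, 17, 24, 31; the last is October 31.
1 February 2022 is a Tuesday, so the first Friday is February 4.
At the standard offset (UTC−08:15), 17:00 UTC − 8h15m = 08:45 Pelora Standard Time standard time.
The standard-time date in Pelora Standard Time, March 24, 2022, does not fall between 31 October 2021 and 4 February 2022, so daylight saving is not in effect and Pelora Standard Time is at UTC−08:15.
17:00 UTC − 8h15m = 08:45 Pelora Standard Time.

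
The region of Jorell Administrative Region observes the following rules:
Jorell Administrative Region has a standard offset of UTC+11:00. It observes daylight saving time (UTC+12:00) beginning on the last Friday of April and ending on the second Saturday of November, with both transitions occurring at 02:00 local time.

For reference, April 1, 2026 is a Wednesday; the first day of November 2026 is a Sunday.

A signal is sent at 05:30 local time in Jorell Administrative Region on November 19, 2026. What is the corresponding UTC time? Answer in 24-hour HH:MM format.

1 April 2026 is a Wednesday, so Fridays fall on 3, 10, 17, 24; the last is April 24.
1 November 2026 is a Sunday, so the first Saturday is November 7 and the second is November 14.
Daylight saving runs 24 April – 14 November; November 19, 2026 is outside that window, so Jorell Administrative Region is on standard time at UTC+11:00.
05:30 local − 11h = 18:30 UTC (rolling into the previous day, 18 November 2026).

18:30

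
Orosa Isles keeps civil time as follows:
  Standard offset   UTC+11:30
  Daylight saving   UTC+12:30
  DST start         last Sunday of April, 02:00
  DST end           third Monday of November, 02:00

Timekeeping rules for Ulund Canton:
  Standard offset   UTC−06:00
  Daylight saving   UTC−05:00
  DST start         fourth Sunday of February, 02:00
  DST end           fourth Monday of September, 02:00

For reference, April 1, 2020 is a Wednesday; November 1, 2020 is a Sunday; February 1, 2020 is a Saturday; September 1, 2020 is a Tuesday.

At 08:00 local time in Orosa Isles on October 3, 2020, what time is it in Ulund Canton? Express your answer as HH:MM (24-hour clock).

13:30

1 April 2020 is a Wednesday, so Sundays fall on 5, 12, 19, 26; the last is April 26.
1 November 2020 is a Sunday, so the first Monday is November 2 and the third is November 16.
Daylight saving runs 26 April – 16 November; October 3, 2020 is inside that window, so Orosa Isles is at UTC+12:30.
08:00 Orosa Isles − 12h30m = 19:30 UTC (rolling into the previous day, 2 October 2020).
1 February 2020 is a Saturday, so the first Sunday is February 2 and the fourth is February 23.
1 September 2020 is a Tuesday, so the first Monday is September 7 and the fourth is September 28.
At the standard offset (UTC−06:00), 19:30 UTC − 6h = 13:30 Ulund Canton standard time.
Daylight saving runs 23 February – 28 September; the standard-time date in Ulund Canton, October 2, 2020, is outside that window, so Ulund Canton is on standard time at UTC−06:00.
19:30 UTC − 6h = 13:30 Ulund Canton.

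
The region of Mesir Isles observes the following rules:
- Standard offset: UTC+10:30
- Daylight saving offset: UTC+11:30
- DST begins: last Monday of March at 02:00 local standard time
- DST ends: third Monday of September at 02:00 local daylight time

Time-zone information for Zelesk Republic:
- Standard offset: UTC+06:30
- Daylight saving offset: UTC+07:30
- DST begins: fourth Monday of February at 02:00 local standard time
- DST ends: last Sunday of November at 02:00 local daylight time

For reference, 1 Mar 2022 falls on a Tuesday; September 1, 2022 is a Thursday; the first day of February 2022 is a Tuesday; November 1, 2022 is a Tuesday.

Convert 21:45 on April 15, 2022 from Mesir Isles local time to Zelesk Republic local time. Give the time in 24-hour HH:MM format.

1 March 2022 is a Tuesday, so Mondays fall on 7, 14, 21, 28; the last is March 28.
1 September 2022 is a Thursday, so the first Monday is September 5 and the third is September 19.
April 15, 2022 falls between 28 March and 19 September, so daylight saving is in effect and Mesir Isles is at UTC+11:30.
21:45 Mesir Isles − 11h30m = 10:15 UTC.
1 February 2022 is a Tuesday, so the first Monday is February 7 and the fourth is February 28.
1 November 2022 is a Tuesday, so Sundays fall on 6, 13, 20, 27; the last is November 27.
At the standard offset (UTC+06:30), 10:15 UTC + 6h30m = 16:45 Zelesk Republic standard time.
The standard-time date in Zelesk Republic, April 15, 2022, lies within the daylight-saving period (28 February – 27 November), so Zelesk Republic is on daylight time, UTC+07:30.
10:15 UTC + 7h30m = 17:45 Zelesk Republic.

17:45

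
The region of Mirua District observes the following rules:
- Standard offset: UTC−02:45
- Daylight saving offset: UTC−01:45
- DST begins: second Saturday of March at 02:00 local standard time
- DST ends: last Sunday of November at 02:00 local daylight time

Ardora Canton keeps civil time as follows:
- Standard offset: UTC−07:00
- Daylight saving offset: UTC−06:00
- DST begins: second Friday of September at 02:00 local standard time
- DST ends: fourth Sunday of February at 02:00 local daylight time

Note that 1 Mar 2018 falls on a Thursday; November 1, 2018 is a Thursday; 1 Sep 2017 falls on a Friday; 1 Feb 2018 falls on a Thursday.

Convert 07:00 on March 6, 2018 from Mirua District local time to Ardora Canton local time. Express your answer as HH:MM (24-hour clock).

1 March 2018 is a Thursday, so the first Saturday is March 3 and the second is March 10.
1 November 2018 is a Thursday, so Sundays fall on 4, 11, 18, 25; the last is November 25.
March 6, 2018 does not fall between 10 March and 25 November, so daylight saving is not in effect and Mirua District is at UTC−02:45.
07:00 Mirua District + 2h45m = 09:45 UTC.
1 September 2017 is a Friday, so the first Friday is September 1 and the second is September 8.
1 February 2018 is a Thursday, so the first Sunday is February 4 and the fourth is February 25.
At the standard offset (UTC−07:00), 09:45 UTC − 7h = 02:45 Ardora Canton standard time.
Daylight saving runs 8 September 2017 – 25 February 2018; the standard-time date in Ardora Canton, March 6, 2018, is outside that window, so Ardora Canton is on standard time at UTC−07:00.
09:45 UTC − 7h = 02:45 Ardora Canton.

02:45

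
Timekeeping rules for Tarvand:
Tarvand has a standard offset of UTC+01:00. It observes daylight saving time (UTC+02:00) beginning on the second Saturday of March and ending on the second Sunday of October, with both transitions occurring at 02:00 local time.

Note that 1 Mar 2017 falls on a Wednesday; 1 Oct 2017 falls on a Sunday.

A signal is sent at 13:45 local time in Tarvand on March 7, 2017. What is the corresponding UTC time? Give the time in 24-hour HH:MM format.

12:45

1 March 2017 is a Wednesday, so the first Saturday is March 4 and the second is March 11.
1 October 2017 is a Sunday, so the first Sunday is October 1 and the second is October 8.
Daylight saving runs 11 March – 8 October; March 7, 2017 is outside that window, so Tarvand is on standard time at UTC+01:00.
13:45 local − 1h = 12:45 UTC.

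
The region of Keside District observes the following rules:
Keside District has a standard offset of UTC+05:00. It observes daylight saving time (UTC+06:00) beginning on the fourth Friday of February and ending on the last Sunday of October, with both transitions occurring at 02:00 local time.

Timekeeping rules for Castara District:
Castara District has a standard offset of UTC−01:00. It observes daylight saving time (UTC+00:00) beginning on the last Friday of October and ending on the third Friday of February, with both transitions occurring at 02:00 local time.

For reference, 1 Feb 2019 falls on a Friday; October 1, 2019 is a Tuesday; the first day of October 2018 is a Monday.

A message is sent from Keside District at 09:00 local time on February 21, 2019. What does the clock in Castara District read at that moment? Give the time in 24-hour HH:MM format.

03:00

1 February 2019 is a Friday, so the first Friday is February 1 and the fourth is February 22.
1 October 2019 is a Tuesday, so Sundays fall on 6, 13, 20, 27; the last is October 27.
Daylight saving runs 22 February – 27 October; February 21, 2019 is outside that window, so Keside District is on standard time at UTC+05:00.
09:00 Keside District − 5h = 04:00 UTC.
1 October 2018 is a Monday, so Fridays fall on 5, 12, 19, 26; the last is October 26.
1 February 2019 is a Friday, so the first Friday is February 1 and the third is February 15.
At the standard offset (UTC−01:00), 04:00 UTC − 1h = 03:00 Castara District standard time.
Daylight saving runs 26 October 2018 – 15 February 2019; the standard-time date in Castara District, February 21, 2019, is outside that window, so Castara District is on standard time at UTC−01:00.
04:00 UTC − 1h = 03:00 Castara District.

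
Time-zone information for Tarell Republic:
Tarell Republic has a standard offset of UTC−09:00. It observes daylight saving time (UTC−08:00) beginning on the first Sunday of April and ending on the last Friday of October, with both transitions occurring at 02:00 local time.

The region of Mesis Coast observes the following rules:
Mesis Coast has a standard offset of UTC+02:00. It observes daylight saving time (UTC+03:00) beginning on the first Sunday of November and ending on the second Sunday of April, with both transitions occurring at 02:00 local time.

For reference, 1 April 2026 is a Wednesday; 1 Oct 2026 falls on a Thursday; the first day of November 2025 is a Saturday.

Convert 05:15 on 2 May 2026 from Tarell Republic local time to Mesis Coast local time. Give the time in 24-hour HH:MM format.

1 April 2026 is a Wednesday, so the first Sunday is April 5.
1 October 2026 is a Thursday, so Fridays fall on 2, 9, 16, 23, 30; the last is October 30.
2 May 2026 falls between 5 April and 30 October, so daylight saving is in effect and Tarell Republic is at UTC−08:00.
05:15 Tarell Republic + 8h = 13:15 UTC.
1 November 2025 is a Saturday, so the first Sunday is November 2.
1 April 2026 is a Wednesday, so the first Sunday is April 5 and the second is April 12.
At the standard offset (UTC+02:00), 13:15 UTC + 2h = 15:15 Mesis Coast standard time.
The standard-time date in Mesis Coast, 2 May 2026, is outside the daylight-saving period (2 November 2025 – 12 April 2026), so Mesis Coast is on standard time, UTC+02:00.
13:15 UTC + 2h = 15:15 Mesis Coast.

15:15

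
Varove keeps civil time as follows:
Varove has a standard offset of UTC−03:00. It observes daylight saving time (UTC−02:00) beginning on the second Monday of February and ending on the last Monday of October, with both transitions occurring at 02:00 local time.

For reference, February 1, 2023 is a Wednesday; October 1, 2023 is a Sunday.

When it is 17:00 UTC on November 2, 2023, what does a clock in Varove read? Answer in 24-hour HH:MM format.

14:00

1 February 2023 is a Wednesday, so the first Monday is February 6 and the second is February 13.
1 October 2023 is a Sunday, so Mondays fall on 2, 9, 16, 23, 30; the last is October 30.
At the standard offset (UTC−03:00), 17:00 UTC − 3h = 14:00 Varove standard time.
The standard-time date in Varove, November 2, 2023, is outside the daylight-saving period (13 February – 30 October), so Varove is on standard time, UTC−03:00.
17:00 UTC − 3h = 14:00 local.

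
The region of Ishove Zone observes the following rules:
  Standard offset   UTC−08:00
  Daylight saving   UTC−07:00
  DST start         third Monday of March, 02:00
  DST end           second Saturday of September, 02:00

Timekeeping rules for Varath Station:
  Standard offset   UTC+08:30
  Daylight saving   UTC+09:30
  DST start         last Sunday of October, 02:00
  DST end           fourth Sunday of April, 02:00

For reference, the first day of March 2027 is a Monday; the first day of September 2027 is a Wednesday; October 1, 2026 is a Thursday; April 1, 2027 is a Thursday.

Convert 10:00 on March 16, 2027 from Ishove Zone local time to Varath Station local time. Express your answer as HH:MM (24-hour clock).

02:30

1 March 2027 is a Monday, so the first Monday is March 1 and the third is March 15.
1 September 2027 is a Wednesday, so the first Saturday is September 4 and the second is September 11.
Daylight saving runs 15 March – 11 September; March 16, 2027 is inside that window, so Ishove Zone is at UTC−07:00.
10:00 Ishove Zone + 7h = 17:00 UTC.
1 October 2026 is a Thursday, so Sundays fall on 4, 11, 18, 25; the last is October 25.
1 April 2027 is a Thursday, so the first Sunday is April 4 and the fourth is April 25.
At the standard offset (UTC+08:30), 17:00 UTC + 8h30m = 01:30 Varath Station standard time (rolling into the next day, 17 March 2027).
The standard-time date in Varath Station, March 17, 2027, falls between 25 October 2026 and 25 April 2027, so daylight saving is in effect and Varath Station is at UTC+09:30.
17:00 UTC + 9h30m = 02:30 Varath Station (rolling into the next day, 17 March 2027).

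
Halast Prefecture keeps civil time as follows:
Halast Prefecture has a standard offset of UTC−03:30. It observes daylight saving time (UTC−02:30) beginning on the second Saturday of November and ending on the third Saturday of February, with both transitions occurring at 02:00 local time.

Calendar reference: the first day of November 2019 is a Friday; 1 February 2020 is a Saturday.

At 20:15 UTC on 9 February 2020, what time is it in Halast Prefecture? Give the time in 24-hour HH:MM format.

17:45

1 November 2019 is a Friday, so the first Saturday is November 2 and the second is November 9.
1 February 2020 is a Saturday, so the first Saturday is February 1 and the third is February 15.
At the standard offset (UTC−03:30), 20:15 UTC − 3h30m = 16:45 Halast Prefecture standard time.
The standard-time date in Halast Prefecture, 9 February 2020, lies within the daylight-saving period (9 November 2019 – 15 February 2020), so Halast Prefecture is on daylight time, UTC−02:30.
20:15 UTC − 2h30m = 17:45 local.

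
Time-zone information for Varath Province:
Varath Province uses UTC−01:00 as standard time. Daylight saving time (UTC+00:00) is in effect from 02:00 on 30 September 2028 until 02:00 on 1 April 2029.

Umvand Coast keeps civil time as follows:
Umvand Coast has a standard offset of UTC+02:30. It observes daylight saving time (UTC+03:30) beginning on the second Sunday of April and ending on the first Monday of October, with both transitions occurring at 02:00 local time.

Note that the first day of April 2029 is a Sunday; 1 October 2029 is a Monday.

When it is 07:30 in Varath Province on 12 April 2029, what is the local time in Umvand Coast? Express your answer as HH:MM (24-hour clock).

12 April 2029 does not fall between 30 September 2028 and 1 April 2029, so daylight saving is not in effect and Varath Province is at UTC−01:00.
07:30 Varath Province + 1h = 08:30 UTC.
1 April 2029 is a Sunday, so the first Sunday is April 1 and the second is April 8.
1 October 2029 is a Monday, so the first Monday is October 1.
At the standard offset (UTC+02:30), 08:30 UTC + 2h30m = 11:00 Umvand Coast standard time.
Daylight saving runs 8 April – 1 October; the standard-time date in Umvand Coast, 12 April 2029, is inside that window, so Umvand Coast is at UTC+03:30.
08:30 UTC + 3h30m = 12:00 Umvand Coast.

12:00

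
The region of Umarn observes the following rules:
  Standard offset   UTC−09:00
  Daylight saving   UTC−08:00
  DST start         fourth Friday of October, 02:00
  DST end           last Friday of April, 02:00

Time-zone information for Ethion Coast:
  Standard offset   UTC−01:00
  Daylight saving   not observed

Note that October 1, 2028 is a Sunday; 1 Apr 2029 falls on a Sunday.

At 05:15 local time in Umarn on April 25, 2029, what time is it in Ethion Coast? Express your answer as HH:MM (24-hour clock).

1 October 2028 is a Sunday, so the first Friday is October 6 and the fourth is October 27.
1 April 2029 is a Sunday, so Fridays fall on 6, 13, 20, 27; the last is April 27.
Daylight saving runs 27 October 2028 – 27 April 2029; April 25, 2029 is inside that window, so Umarn is at UTC−08:00.
05:15 Umarn + 8h = 13:15 UTC.
Ethion Coast has no daylight saving, so its offset is UTC−01:00 year-round.
13:15 UTC − 1h = 12:15 Ethion Coast.

12:15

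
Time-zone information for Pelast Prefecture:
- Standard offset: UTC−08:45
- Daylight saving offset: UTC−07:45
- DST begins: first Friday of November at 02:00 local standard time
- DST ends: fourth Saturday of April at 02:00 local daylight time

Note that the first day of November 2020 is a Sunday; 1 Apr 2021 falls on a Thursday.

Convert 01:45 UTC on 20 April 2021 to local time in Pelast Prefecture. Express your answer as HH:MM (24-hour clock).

1 November 2020 is a Sunday, so the first Friday is November 6.
1 April 2021 is a Thursday, so the first Saturday is April 3 and the fourth is April 24.
At the standard offset (UTC−08:45), 01:45 UTC − 8h45m = 17:00 Pelast Prefecture standard time (rolling into the previous day, 19 April 2021).
The standard-time date in Pelast Prefecture, 19 April 2021, falls between 6 November 2020 and 24 April 2021, so daylight saving is in effect and Pelast Prefecture is at UTC−07:45.
01:45 UTC − 7h45m = 18:00 local (rolling into the previous day, 19 April 2021).

18:00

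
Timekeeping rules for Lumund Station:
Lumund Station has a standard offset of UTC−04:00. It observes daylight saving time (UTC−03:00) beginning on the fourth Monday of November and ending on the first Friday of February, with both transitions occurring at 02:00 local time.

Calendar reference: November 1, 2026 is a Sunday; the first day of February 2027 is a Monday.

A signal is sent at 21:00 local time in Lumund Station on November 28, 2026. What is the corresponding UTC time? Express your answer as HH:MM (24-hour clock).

1 November 2026 is a Sunday, so the first Monday is November 2 and the fourth is November 23.
1 February 2027 is a Monday, so the first Friday is February 5.
Daylight saving runs 23 November 2026 – 5 February 2027; November 28, 2026 is inside that window, so Lumund Station is at UTC−03:00.
21:00 local + 3h = 00:00 UTC (rolling into the next day, 29 November 2026).

00:00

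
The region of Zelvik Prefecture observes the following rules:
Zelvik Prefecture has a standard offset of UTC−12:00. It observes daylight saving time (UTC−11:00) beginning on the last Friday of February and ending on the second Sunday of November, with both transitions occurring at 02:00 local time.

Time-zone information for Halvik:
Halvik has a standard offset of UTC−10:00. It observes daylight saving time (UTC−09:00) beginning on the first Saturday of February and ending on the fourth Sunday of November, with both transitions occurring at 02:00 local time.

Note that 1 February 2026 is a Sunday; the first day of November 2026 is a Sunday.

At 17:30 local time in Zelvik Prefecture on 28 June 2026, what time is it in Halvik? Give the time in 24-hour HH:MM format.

1 February 2026 is a Sunday, so Fridays fall on 6, 13, 20, 27; the last is February 27.
1 November 2026 is a Sunday, so the first Sunday is November 1 and the second is November 8.
28 June 2026 falls between 27 February and 8 November, so daylight saving is in effect and Zelvik Prefecture is at UTC−11:00.
17:30 Zelvik Prefecture + 11h = 04:30 UTC (rolling into the next day, 29 June 2026).
1 February 2026 is a Sunday, so the first Saturday is February 7.
1 November 2026 is a Sunday, so the first Sunday is November 1 and the fourth is November 22.
At the standard offset (UTC−10:00), 04:30 UTC − 10h = 18:30 Halvik standard time (rolling into the previous day, 28 June 2026).
The standard-time date in Halvik, 28 June 2026, lies within the daylight-saving period (7 February – 22 November), so Halvik is on daylight time, UTC−09:00.
04:30 UTC − 9h = 19:30 Halvik (rolling into the previous day, 28 June 2026).

19:30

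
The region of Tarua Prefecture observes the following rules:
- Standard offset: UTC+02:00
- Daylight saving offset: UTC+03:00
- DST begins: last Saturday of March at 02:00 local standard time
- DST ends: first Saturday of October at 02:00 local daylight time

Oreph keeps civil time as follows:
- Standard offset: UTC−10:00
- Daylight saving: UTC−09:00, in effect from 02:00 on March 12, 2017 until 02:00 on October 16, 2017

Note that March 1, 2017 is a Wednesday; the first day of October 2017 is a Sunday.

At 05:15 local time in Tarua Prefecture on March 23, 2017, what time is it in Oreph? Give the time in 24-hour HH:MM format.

1 March 2017 is a Wednesday, so Saturdays fall on 4, 11, 18, 25; the last is March 25.
1 October 2017 is a Sunday, so the first Saturday is October 7.
Daylight saving runs 25 March – 7 October; March 23, 2017 is outside that window, so Tarua Prefecture is on standard time at UTC+02:00.
05:15 Tarua Prefecture − 2h = 03:15 UTC.
At the standard offset (UTC−10:00), 03:15 UTC − 10h = 17:15 Oreph standard time (rolling into the previous day, 22 March 2017).
The standard-time date in Oreph, March 22, 2017, lies within the daylight-saving period (12 March – 16 October), so Oreph is on daylight time, UTC−09:00.
03:15 UTC − 9h = 18:15 Oreph (rolling into the previous day, 22 March 2017).

18:15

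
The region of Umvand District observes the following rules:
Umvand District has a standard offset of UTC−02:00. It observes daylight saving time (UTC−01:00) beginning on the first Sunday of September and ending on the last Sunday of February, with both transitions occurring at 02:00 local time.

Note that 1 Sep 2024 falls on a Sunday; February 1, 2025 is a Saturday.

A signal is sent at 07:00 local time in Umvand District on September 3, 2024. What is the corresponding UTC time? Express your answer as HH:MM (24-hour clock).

1 September 2024 is a Sunday, so the first Sunday is September 1.
1 February 2025 is a Saturday, so Sundays fall on 2, 9, 16, 23; the last is February 23.
September 3, 2024 falls between 1 September 2024 and 23 February 2025, so daylight saving is in effect and Umvand District is at UTC−01:00.
07:00 local + 1h = 08:00 UTC.

08:00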